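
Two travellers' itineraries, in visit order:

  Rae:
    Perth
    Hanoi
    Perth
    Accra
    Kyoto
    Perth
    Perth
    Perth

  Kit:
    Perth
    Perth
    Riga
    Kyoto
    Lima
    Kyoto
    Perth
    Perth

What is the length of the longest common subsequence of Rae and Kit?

5

Taking Perth (Rae #1, Kit #1), then Perth (Rae #3, Kit #2), then Kyoto (Rae #5, Kit #6), then Perth (Rae #7, Kit #7), then Perth (Rae #8, Kit #8) gives a common subsequence of length 5. Since dp[8][8] = 5, nothing longer is possible.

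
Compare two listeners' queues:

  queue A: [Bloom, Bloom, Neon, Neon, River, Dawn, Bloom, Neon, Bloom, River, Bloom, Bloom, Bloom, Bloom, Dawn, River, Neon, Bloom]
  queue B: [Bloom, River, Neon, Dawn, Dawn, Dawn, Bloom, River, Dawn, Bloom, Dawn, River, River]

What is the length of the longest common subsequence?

8

Pick Bloom at queue A[1]=queue B[1] → Neon at queue A[3]=queue B[3] → Dawn at queue A[6]=queue B[6] → Bloom at queue A[9]=queue B[7] → River at queue A[10]=queue B[8] → Bloom at queue A[14]=queue B[10] → Dawn at queue A[15]=queue B[11] → River at queue A[16]=queue B[13]; all 8 songs appear in both, in order. The LCS DP gives dp[18][13] = 8, so this is optimal.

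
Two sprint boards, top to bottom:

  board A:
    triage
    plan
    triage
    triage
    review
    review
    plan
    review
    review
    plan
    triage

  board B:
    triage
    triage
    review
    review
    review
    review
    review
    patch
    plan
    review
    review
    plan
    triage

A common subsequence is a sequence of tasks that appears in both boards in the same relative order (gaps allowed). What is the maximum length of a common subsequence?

Taking triage [1,1] → triage [3,2] → review [5,6] → review [6,7] → plan [7,9] → review [8,10] → review [9,11] → plan [10,12] → triage [11,13] gives a common subsequence of length 9. Since dp[11][13] = 9, nothing longer is possible.

9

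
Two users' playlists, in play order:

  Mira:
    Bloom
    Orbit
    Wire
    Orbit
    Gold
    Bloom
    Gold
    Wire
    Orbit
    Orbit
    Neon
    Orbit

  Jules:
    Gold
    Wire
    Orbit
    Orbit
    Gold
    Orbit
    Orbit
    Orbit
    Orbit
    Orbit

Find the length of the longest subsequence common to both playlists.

Taking Orbit at Mira[2]=Jules[3], Orbit at Mira[4]=Jules[4], Gold at Mira[5]=Jules[5], Orbit at Mira[9]=Jules[8], Orbit at Mira[10]=Jules[9], Orbit at Mira[12]=Jules[10] gives a common subsequence of length 6. The LCS DP gives dp[12][10] = 6, so this is optimal.

6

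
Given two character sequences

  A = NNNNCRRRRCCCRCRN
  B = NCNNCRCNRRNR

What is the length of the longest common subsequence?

Pick N (A #1, B #1), N (A #3, B #3), N (A #4, B #4), C (A #5, B #5), R (A #9, B #6), C (A #10, B #7), R (A #13, B #9), R (A #15, B #10), N (A #16, B #11); all 9 characters appear in both, in order, and the DP table's final entry dp[16][12] is also 9, so no common subsequence is longer.

9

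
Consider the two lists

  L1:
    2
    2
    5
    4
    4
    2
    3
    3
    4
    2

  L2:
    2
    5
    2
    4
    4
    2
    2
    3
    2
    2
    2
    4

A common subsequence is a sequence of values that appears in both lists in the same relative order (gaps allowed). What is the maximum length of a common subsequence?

Taking 2 (L1 #1, L2 #1) → 2 (L1 #2, L2 #3) → 4 (L1 #4, L2 #4) → 4 (L1 #5, L2 #5) → 2 (L1 #6, L2 #7) → 3 (L1 #7, L2 #8) → 4 (L1 #9, L2 #12) gives a common subsequence of length 7, and the DP table's final entry dp[10][12] is also 7, so no common subsequence is longer.

7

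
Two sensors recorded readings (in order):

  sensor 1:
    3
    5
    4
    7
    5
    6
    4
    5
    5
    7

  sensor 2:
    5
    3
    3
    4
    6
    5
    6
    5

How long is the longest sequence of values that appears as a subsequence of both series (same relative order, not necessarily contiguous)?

Pick 3 at sensor 1[1]=sensor 2[3], then 4 at sensor 1[3]=sensor 2[4], then 5 at sensor 1[5]=sensor 2[6], then 6 at sensor 1[6]=sensor 2[7], then 5 at sensor 1[9]=sensor 2[8]; all 5 values appear in both, in order, and the DP table's final entry dp[10][8] is also 5, so no common subsequence is longer.

5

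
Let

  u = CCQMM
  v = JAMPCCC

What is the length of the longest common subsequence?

Taking C at u[1]=v[6]; then C at u[2]=v[7] gives a common subsequence of length 2. Since dp[5][7] = 2, nothing longer is possible.

2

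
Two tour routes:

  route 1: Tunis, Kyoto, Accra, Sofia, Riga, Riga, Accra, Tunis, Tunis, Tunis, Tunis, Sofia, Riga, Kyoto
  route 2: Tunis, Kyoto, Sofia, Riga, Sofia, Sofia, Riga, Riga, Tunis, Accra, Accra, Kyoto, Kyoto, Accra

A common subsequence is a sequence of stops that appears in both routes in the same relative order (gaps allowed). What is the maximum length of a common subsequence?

Taking Tunis at route 1[1]=route 2[1], then Kyoto at route 1[2]=route 2[2], then Sofia at route 1[4]=route 2[6], then Riga at route 1[5]=route 2[7], then Riga at route 1[6]=route 2[8], then Accra at route 1[7]=route 2[11], then Kyoto at route 1[14]=route 2[13] gives a common subsequence of length 7. The LCS DP gives dp[14][14] = 7, so this is optimal.

7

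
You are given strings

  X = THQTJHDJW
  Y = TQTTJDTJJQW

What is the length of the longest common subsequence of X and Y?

7

Let dp[i][j] be the LCS length of the first i characters of X and the first j characters of Y. dp[i][j] = dp[i-1][j-1]+1 when the i-th and j-th characters match, else max(dp[i-1][j], dp[i][j-1]).
    ·  T  Q  T  T  J  D  T  J  J  Q  W
 ·  0  0  0  0  0  0  0  0  0  0  0  0
 T  0  1  1  1  1  1  1  1  1  1  1  1
 H  0  1  1  1  1  1  1  1  1  1  1  1
 Q  0  1  2  2  2  2  2  2  2  2  2  2
 T  0  1  2  3  3  3  3  3  3  3  3  3
 J  0  1  2  3  3  4  4  4  4  4  4  4
 H  0  1  2  3  3  4  4  4  4  4  4  4
 D  0  1  2  3  3  4  5  5  5  5  5  5
 J  0  1  2  3  3  4  5  5  6  6  6  6
 W  0  1  2  3  3  4  5  5  6  6  6  7
dp[9][11] = 7. One LCS (by backtracking along matches): TQTJDJW.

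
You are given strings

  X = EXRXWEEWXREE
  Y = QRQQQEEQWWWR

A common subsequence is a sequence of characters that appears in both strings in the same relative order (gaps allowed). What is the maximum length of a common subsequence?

5

Pick R (X #3, Y #2), then E (X #6, Y #6), then E (X #7, Y #7), then W (X #8, Y #11), then R (X #10, Y #12); all 5 characters appear in both, in order. dp[12][12] = 5 confirms this is the maximum.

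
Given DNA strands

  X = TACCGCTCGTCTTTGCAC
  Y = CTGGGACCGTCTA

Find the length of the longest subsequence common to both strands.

Taking T (X #1, Y #2), then A (X #2, Y #6), then C (X #6, Y #7), then C (X #8, Y #8), then G (X #9, Y #9), then T (X #10, Y #10), then C (X #11, Y #11), then T (X #14, Y #12), then A (X #17, Y #13) gives a common subsequence of length 9. The LCS DP gives dp[18][13] = 9, so this is optimal.

9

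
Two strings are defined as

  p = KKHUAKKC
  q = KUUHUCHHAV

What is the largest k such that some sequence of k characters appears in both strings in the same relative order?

Let dp[i][j] be the LCS length of the first i characters of p and the first j characters of q. dp[i][j] = dp[i-1][j-1]+1 when the i-th and j-th characters match, else max(dp[i-1][j], dp[i][j-1]).
    ·  K  U  U  H  U  C  H  H  A  V
 ·  0  0  0  0  0  0  0  0  0  0  0
 K  0  1  1  1  1  1  1  1  1  1  1
 K  0  1  1  1  1  1  1  1  1  1  1
 H  0  1  1  1  2  2  2  2  2  2  2
 U  0  1  2  2  2  3  3  3  3  3  3
 A  0  1  2  2  2  3  3  3  3  4  4
 K  0  1  2  2  2  3  3  3  3  4  4
 K  0  1  2  2  2  3  3  3  3  4  4
 C  0  1  2  2  2  3  4  4  4  4  4
dp[8][10] = 4. One LCS (by backtracking along matches): KHUA.

4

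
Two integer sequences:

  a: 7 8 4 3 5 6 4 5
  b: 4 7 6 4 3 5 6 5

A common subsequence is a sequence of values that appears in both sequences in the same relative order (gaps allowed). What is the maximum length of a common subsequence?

6

Let dp[i][j] be the LCS length of the first i values of a and the first j values of b. dp[i][j] = dp[i-1][j-1]+1 when the i-th and j-th values match, else max(dp[i-1][j], dp[i][j-1]).
    ·  4  7  6  4  3  5  6  5
 ·  0  0  0  0  0  0  0  0  0
 7  0  0  1  1  1  1  1  1  1
 8  0  0  1  1  1  1  1  1  1
 4  0  1  1  1  2  2  2  2  2
 3  0  1  1  1  2  3  3  3  3
 5  0  1  1  1  2  3  4  4  4
 6  0  1  1  2  2  3  4  5  5
 4  0  1  1  2  3  3  4  5  5
 5  0  1  1  2  3  3  4  5  6
dp[8][8] = 6. One LCS (by backtracking along matches): 7, 4, 3, 5, 6, 5.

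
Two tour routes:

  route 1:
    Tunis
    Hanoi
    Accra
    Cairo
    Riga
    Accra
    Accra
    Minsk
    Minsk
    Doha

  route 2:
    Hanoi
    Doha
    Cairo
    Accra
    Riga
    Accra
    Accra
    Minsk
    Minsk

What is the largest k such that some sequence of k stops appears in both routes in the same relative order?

Pick Hanoi at route 1[2]=route 2[1]; then Accra at route 1[3]=route 2[4]; then Riga at route 1[5]=route 2[5]; then Accra at route 1[6]=route 2[6]; then Accra at route 1[7]=route 2[7]; then Minsk at route 1[8]=route 2[8]; then Minsk at route 1[9]=route 2[9]; all 7 stops appear in both, in order, and the DP table's final entry dp[10][9] is also 7, so no common subsequence is longer.

7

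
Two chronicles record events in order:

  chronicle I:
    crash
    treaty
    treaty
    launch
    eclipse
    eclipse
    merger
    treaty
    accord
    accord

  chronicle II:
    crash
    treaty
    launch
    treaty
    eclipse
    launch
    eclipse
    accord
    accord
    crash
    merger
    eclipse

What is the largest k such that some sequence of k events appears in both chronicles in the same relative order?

One common subsequence of length 7: crash [1,1]; then treaty [2,2]; then treaty [3,4]; then launch [4,6]; then eclipse [6,7]; then accord [9,8]; then accord [10,9]. Since dp[10][12] = 7, nothing longer is possible.

7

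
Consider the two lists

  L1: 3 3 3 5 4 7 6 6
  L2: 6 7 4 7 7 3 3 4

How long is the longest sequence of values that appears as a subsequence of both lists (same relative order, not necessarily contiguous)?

3

Pick 3 [2,6], 3 [3,7], 4 [5,8]; all 3 values appear in both, in order. The LCS DP gives dp[8][8] = 3, so this is optimal.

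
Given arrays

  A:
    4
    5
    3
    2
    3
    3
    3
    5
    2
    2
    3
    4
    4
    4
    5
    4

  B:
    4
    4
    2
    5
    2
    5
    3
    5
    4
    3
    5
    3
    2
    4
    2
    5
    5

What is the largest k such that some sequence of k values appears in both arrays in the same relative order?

One common subsequence of length 9: 4 [1,2], then 5 [2,4], then 2 [4,5], then 3 [5,7], then 3 [6,10], then 3 [7,12], then 2 [9,13], then 2 [10,15], then 5 [15,17]. Since dp[16][17] = 9, nothing longer is possible.

9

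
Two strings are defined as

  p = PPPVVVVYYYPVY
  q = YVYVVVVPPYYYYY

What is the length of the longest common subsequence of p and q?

8

Taking V (p #4, q #4), V (p #5, q #5), V (p #6, q #6), V (p #7, q #7), Y (p #8, q #11), Y (p #9, q #12), Y (p #10, q #13), Y (p #13, q #14) gives a common subsequence of length 8. dp[13][14] = 8 confirms this is the maximum.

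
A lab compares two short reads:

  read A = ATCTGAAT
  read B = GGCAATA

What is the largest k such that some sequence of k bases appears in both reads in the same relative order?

Taking C (read A #3, read B #3); then A (read A #6, read B #4); then A (read A #7, read B #5); then T (read A #8, read B #6) gives a common subsequence of length 4. dp[8][7] = 4 confirms this is the maximum.

4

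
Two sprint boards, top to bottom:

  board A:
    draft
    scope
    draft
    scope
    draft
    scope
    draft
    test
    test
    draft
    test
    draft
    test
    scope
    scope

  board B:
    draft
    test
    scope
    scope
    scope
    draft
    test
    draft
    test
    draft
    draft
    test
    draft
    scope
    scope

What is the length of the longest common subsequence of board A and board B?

One common subsequence of length 12: draft (board A #1, board B #1), then scope (board A #2, board B #3), then scope (board A #4, board B #4), then scope (board A #6, board B #5), then draft (board A #7, board B #6), then test (board A #8, board B #7), then test (board A #9, board B #9), then draft (board A #10, board B #11), then test (board A #11, board B #12), then draft (board A #12, board B #13), then scope (board A #14, board B #14), then scope (board A #15, board B #15), and the DP table's final entry dp[15][15] is also 12, so no common subsequence is longer.

12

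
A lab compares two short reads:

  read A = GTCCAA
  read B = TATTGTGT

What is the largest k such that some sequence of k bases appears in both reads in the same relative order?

2

Let dp[i][j] be the LCS length of the first i bases of read A and the first j bases of read B. dp[i][j] = dp[i-1][j-1]+1 when the i-th and j-th bases match, else max(dp[i-1][j], dp[i][j-1]).
    ·  T  A  T  T  G  T  G  T
 ·  0  0  0  0  0  0  0  0  0
 G  0  0  0  0  0  1  1  1  1
 T  0  1  1  1  1  1  2  2  2
 C  0  1  1  1  1  1  2  2  2
 C  0  1  1  1  1  1  2  2  2
 A  0  1  2  2  2  2  2  2  2
 A  0  1  2  2  2  2  2  2  2
dp[6][8] = 2. One LCS (by backtracking along matches): GT.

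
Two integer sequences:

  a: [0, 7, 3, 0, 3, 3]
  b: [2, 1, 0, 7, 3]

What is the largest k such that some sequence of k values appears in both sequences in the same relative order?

Let dp[i][j] be the LCS length of the first i values of a and the first j values of b. dp[i][j] = dp[i-1][j-1]+1 when the i-th and j-th values match, else max(dp[i-1][j], dp[i][j-1]).
    ·  2  1  0  7  3
 ·  0  0  0  0  0  0
 0  0  0  0  1  1  1
 7  0  0  0  1  2  2
 3  0  0  0  1  2  3
 0  0  0  0  1  2  3
 3  0  0  0  1  2  3
 3  0  0  0  1  2  3
dp[6][5] = 3. One LCS (by backtracking along matches): 0, 7, 3.

3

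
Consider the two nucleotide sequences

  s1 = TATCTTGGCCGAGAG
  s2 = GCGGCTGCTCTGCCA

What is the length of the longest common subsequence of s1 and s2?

Taking T at s1[1]=s2[6]; then T at s1[3]=s2[9]; then C at s1[4]=s2[10]; then T at s1[6]=s2[11]; then G at s1[8]=s2[12]; then C at s1[9]=s2[13]; then C at s1[10]=s2[14]; then A at s1[14]=s2[15] gives a common subsequence of length 8, and the DP table's final entry dp[15][15] is also 8, so no common subsequence is longer.

8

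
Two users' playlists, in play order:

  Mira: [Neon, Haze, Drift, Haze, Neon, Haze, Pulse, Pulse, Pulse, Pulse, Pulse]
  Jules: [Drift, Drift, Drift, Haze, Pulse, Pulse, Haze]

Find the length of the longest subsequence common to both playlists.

4

Pick Drift (Mira #3, Jules #3) → Haze (Mira #6, Jules #4) → Pulse (Mira #7, Jules #5) → Pulse (Mira #8, Jules #6); all 4 songs appear in both, in order. The LCS DP gives dp[11][7] = 4, so this is optimal.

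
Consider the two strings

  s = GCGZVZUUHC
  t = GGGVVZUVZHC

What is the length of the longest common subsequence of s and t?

Let dp[i][j] be the LCS length of the first i characters of s and the first j characters of t. dp[i][j] = dp[i-1][j-1]+1 when the i-th and j-th characters match, else max(dp[i-1][j], dp[i][j-1]).
    ·  G  G  G  V  V  Z  U  V  Z  H  C
 ·  0  0  0  0  0  0  0  0  0  0  0  0
 G  0  1  1  1  1  1  1  1  1  1  1  1
 C  0  1  1  1  1  1  1  1  1  1  1  2
 G  0  1  2  2  2  2  2  2  2  2  2  2
 Z  0  1  2  2  2  2  3  3  3  3  3  3
 V  0  1  2  2  3  3  3  3  4  4  4  4
 Z  0  1  2  2  3  3  4  4  4  5  5  5
 U  0  1  2  2  3  3  4  5  5  5  5  5
 U  0  1  2  2  3  3  4  5  5  5  5  5
 H  0  1  2  2  3  3  4  5  5  5  6  6
 C  0  1  2  2  3  3  4  5  5  5  6  7
dp[10][11] = 7. One LCS (by backtracking along matches): GGZVZHC.

7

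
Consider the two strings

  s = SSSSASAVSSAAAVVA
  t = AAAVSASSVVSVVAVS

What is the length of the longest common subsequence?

One common subsequence of length 8: S (s #1, t #5), then S (s #2, t #7), then S (s #3, t #8), then V (s #8, t #10), then S (s #10, t #11), then V (s #14, t #12), then V (s #15, t #13), then A (s #16, t #14). dp[16][16] = 8 confirms this is the maximum.

8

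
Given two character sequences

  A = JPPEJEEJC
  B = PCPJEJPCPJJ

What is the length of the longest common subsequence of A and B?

6

Pick P (A #2, B #1) → P (A #3, B #3) → J (A #5, B #4) → E (A #7, B #5) → J (A #8, B #6) → C (A #9, B #8); all 6 characters appear in both, in order, and the DP table's final entry dp[9][11] is also 6, so no common subsequence is longer.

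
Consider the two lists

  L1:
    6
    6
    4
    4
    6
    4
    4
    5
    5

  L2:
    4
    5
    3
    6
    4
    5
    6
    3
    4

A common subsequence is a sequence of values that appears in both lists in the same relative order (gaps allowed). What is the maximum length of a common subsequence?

Let dp[i][j] be the LCS length of the first i values of L1 and the first j values of L2. dp[i][j] = dp[i-1][j-1]+1 when the i-th and j-th values match, else max(dp[i-1][j], dp[i][j-1]).
    ·  4  5  3  6  4  5  6  3  4
 ·  0  0  0  0  0  0  0  0  0  0
 6  0  0  0  0  1  1  1  1  1  1
 6  0  0  0  0  1  1  1  2  2  2
 4  0  1  1  1  1  2  2  2  2  3
 4  0  1  1  1  1  2  2  2  2  3
 6  0  1  1  1  2  2  2  3  3  3
 4  0  1  1  1  2  3  3  3  3  4
 4  0  1  1  1  2  3  3  3  3  4
 5  0  1  2  2  2  3  4  4  4  4
 5  0  1  2  2  2  3  4  4  4  4
dp[9][9] = 4. One LCS (by backtracking along matches): 6, 4, 6, 4.

4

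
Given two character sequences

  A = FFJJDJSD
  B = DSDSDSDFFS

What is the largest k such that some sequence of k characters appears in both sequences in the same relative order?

3

Pick F at A[1]=B[8], F at A[2]=B[9], S at A[7]=B[10]; all 3 characters appear in both, in order, and the DP table's final entry dp[8][10] is also 3, so no common subsequence is longer.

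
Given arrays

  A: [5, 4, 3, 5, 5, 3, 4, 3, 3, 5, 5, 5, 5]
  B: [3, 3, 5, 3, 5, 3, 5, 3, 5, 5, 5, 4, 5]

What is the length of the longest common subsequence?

Taking 5 (A #1, B #3), then 3 (A #3, B #4), then 5 (A #4, B #5), then 5 (A #5, B #7), then 3 (A #9, B #8), then 5 (A #10, B #9), then 5 (A #11, B #10), then 5 (A #12, B #11), then 5 (A #13, B #13) gives a common subsequence of length 9, and the DP table's final entry dp[13][13] is also 9, so no common subsequence is longer.

9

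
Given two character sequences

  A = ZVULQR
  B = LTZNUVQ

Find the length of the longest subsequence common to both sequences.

3

Match Z (A #1, B #3), V (A #2, B #6), Q (A #5, B #7) — 3 characters in the same relative order in both, and the DP table's final entry dp[6][7] is also 3, so no common subsequence is longer.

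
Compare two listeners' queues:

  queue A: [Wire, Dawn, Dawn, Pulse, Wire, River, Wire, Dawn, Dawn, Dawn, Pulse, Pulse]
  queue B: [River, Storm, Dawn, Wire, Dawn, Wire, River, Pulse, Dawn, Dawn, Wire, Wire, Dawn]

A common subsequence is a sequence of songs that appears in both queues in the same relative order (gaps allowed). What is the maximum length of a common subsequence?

7

Pick Wire [1,4]; then Dawn [3,5]; then Wire [5,6]; then River [6,7]; then Dawn [8,9]; then Dawn [9,10]; then Dawn [10,13]; all 7 songs appear in both, in order. The LCS DP gives dp[12][13] = 7, so this is optimal.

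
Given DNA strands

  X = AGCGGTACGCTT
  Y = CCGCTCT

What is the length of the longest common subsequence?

6

Let dp[i][j] be the LCS length of the first i bases of X and the first j bases of Y. dp[i][j] = dp[i-1][j-1]+1 when the i-th and j-th bases match, else max(dp[i-1][j], dp[i][j-1]).
    ·  C  C  G  C  T  C  T
 ·  0  0  0  0  0  0  0  0
 A  0  0  0  0  0  0  0  0
 G  0  0  0  1  1  1  1  1
 C  0  1  1  1  2  2  2  2
 G  0  1  1  2  2  2  2  2
 G  0  1  1  2  2  2  2  2
 T  0  1  1  2  2  3  3  3
 A  0  1  1  2  2  3  3  3
 C  0  1  2  2  3  3  4  4
 G  0  1  2  3  3  3  4  4
 C  0  1  2  3  4  4  4  4
 T  0  1  2  3  4  5  5  5
 T  0  1  2  3  4  5  5  6
dp[12][7] = 6. One LCS (by backtracking along matches): CCGCTT.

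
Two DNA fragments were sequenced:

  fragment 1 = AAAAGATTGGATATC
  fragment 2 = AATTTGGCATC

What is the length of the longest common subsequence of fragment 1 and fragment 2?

One common subsequence of length 9: A at fragment 1[1]=fragment 2[1]; then A at fragment 1[2]=fragment 2[2]; then T at fragment 1[7]=fragment 2[4]; then T at fragment 1[8]=fragment 2[5]; then G at fragment 1[9]=fragment 2[6]; then G at fragment 1[10]=fragment 2[7]; then A at fragment 1[13]=fragment 2[9]; then T at fragment 1[14]=fragment 2[10]; then C at fragment 1[15]=fragment 2[11], and the DP table's final entry dp[15][11] is also 9, so no common subsequence is longer.

9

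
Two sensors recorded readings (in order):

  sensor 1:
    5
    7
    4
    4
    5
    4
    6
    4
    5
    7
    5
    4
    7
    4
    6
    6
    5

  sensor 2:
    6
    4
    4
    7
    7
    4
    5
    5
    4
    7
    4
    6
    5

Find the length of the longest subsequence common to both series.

10

Taking 4 at sensor 1[3]=sensor 2[2], 4 at sensor 1[4]=sensor 2[3], 4 at sensor 1[8]=sensor 2[6], 5 at sensor 1[9]=sensor 2[7], 5 at sensor 1[11]=sensor 2[8], 4 at sensor 1[12]=sensor 2[9], 7 at sensor 1[13]=sensor 2[10], 4 at sensor 1[14]=sensor 2[11], 6 at sensor 1[16]=sensor 2[12], 5 at sensor 1[17]=sensor 2[13] gives a common subsequence of length 10, and the DP table's final entry dp[17][13] is also 10, so no common subsequence is longer.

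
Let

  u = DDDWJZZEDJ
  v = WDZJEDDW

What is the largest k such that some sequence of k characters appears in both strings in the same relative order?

4

Taking D (u #1, v #2) → D (u #2, v #6) → D (u #3, v #7) → W (u #4, v #8) gives a common subsequence of length 4. Since dp[10][8] = 4, nothing longer is possible.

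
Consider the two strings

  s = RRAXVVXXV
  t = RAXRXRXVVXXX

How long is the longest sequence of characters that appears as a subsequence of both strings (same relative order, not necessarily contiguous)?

Let dp[i][j] be the LCS length of the first i characters of s and the first j characters of t. dp[i][j] = dp[i-1][j-1]+1 when the i-th and j-th characters match, else max(dp[i-1][j], dp[i][j-1]).
    ·  R  A  X  R  X  R  X  V  V  X  X  X
 ·  0  0  0  0  0  0  0  0  0  0  0  0  0
 R  0  1  1  1  1  1  1  1  1  1  1  1  1
 R  0  1  1  1  2  2  2  2  2  2  2  2  2
 A  0  1  2  2  2  2  2  2  2  2  2  2  2
 X  0  1  2  3  3  3  3  3  3  3  3  3  3
 V  0  1  2  3  3  3  3  3  4  4  4  4  4
 V  0  1  2  3  3  3  3  3  4  5  5  5  5
 X  0  1  2  3  3  4  4  4  4  5  6  6  6
 X  0  1  2  3  3  4  4  5  5  5  6  7  7
 V  0  1  2  3  3  4  4  5  6  6  6  7  7
dp[9][12] = 7. One LCS (by backtracking along matches): RRXVVXX.

7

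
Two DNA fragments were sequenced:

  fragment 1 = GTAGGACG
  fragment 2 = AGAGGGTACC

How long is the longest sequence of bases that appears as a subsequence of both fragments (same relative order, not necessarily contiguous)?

6

Pick G (fragment 1 #1, fragment 2 #2) → A (fragment 1 #3, fragment 2 #3) → G (fragment 1 #4, fragment 2 #5) → G (fragment 1 #5, fragment 2 #6) → A (fragment 1 #6, fragment 2 #8) → C (fragment 1 #7, fragment 2 #10); all 6 bases appear in both, in order, and the DP table's final entry dp[8][10] is also 6, so no common subsequence is longer.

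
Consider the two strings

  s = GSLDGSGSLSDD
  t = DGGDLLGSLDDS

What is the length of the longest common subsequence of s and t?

7

Let dp[i][j] be the LCS length of the first i characters of s and the first j characters of t. dp[i][j] = dp[i-1][j-1]+1 when the i-th and j-th characters match, else max(dp[i-1][j], dp[i][j-1]).
    ·  D  G  G  D  L  L  G  S  L  D  D  S
 ·  0  0  0  0  0  0  0  0  0  0  0  0  0
 G  0  0  1  1  1  1  1  1  1  1  1  1  1
 S  0  0  1  1  1  1  1  1  2  2  2  2  2
 L  0  0  1  1  1  2  2  2  2  3  3  3  3
 D  0  1  1  1  2  2  2  2  2  3  4  4  4
 G  0  1  2  2  2  2  2  3  3  3  4  4  4
 S  0  1  2  2  2  2  2  3  4  4  4  4  5
 G  0  1  2  3  3  3  3  3  4  4  4  4  5
 S  0  1  2  3  3  3  3  3  4  4  4  4  5
 L  0  1  2  3  3  4  4  4  4  5  5  5  5
 S  0  1  2  3  3  4  4  4  5  5  5  5  6
 D  0  1  2  3  4  4  4  4  5  5  6  6  6
 D  0  1  2  3  4  4  4  4  5  5  6  7  7
dp[12][12] = 7. One LCS (by backtracking along matches): GLGSLDD.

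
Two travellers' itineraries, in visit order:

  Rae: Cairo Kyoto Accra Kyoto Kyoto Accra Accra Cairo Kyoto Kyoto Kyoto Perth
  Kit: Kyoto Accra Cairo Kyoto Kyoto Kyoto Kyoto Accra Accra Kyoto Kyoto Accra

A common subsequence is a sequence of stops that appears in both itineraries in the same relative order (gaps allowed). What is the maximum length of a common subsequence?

8

Taking Cairo [1,3], Kyoto [2,5], Kyoto [4,6], Kyoto [5,7], Accra [6,8], Accra [7,9], Kyoto [9,10], Kyoto [10,11] gives a common subsequence of length 8, and the DP table's final entry dp[12][12] is also 8, so no common subsequence is longer.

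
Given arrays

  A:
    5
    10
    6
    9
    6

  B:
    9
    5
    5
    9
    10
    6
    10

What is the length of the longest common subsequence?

3

Pick 5 [1,3] → 10 [2,5] → 6 [3,6]; all 3 values appear in both, in order. dp[5][7] = 3 confirms this is the maximum.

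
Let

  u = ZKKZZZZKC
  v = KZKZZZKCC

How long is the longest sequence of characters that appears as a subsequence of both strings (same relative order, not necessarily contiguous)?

7

Let dp[i][j] be the LCS length of the first i characters of u and the first j characters of v. dp[i][j] = dp[i-1][j-1]+1 when the i-th and j-th characters match, else max(dp[i-1][j], dp[i][j-1]).
    ·  K  Z  K  Z  Z  Z  K  C  C
 ·  0  0  0  0  0  0  0  0  0  0
 Z  0  0  1  1  1  1  1  1  1  1
 K  0  1  1  2  2  2  2  2  2  2
 K  0  1  1  2  2  2  2  3  3  3
 Z  0  1  2  2  3  3  3  3  3  3
 Z  0  1  2  2  3  4  4  4  4  4
 Z  0  1  2  2  3  4  5  5  5  5
 Z  0  1  2  2  3  4  5  5  5  5
 K  0  1  2  3  3  4  5  6  6  6
 C  0  1  2  3  3  4  5  6  7  7
dp[9][9] = 7. One LCS (by backtracking along matches): ZKZZZKC.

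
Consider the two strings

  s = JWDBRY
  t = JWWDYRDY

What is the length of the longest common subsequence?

5

One common subsequence of length 5: J [1,1] → W [2,3] → D [3,4] → R [5,6] → Y [6,8]. dp[6][8] = 5 confirms this is the maximum.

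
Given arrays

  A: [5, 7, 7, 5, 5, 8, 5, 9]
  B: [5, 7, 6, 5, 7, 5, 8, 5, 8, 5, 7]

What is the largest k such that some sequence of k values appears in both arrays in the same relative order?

One common subsequence of length 7: 5 [1,1], 7 [2,2], 7 [3,5], 5 [4,6], 5 [5,8], 8 [6,9], 5 [7,10]. dp[8][11] = 7 confirms this is the maximum.

7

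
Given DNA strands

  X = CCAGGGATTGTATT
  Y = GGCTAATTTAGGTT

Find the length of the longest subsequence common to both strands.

9

One common subsequence of length 9: C at X[1]=Y[3], A at X[3]=Y[5], A at X[7]=Y[6], T at X[8]=Y[7], T at X[9]=Y[8], T at X[11]=Y[9], A at X[12]=Y[10], T at X[13]=Y[13], T at X[14]=Y[14]. dp[14][14] = 9 confirms this is the maximum.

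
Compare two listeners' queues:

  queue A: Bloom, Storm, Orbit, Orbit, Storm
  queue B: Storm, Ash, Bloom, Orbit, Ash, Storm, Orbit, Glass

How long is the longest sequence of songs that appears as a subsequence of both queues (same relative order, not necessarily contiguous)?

3

One common subsequence of length 3: Bloom (queue A #1, queue B #3) → Storm (queue A #2, queue B #6) → Orbit (queue A #3, queue B #7). dp[5][8] = 3 confirms this is the maximum.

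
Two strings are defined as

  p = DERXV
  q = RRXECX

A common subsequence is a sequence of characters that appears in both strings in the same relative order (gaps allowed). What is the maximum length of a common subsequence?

One common subsequence of length 2: E at p[2]=q[4] → X at p[4]=q[6]. Since dp[5][6] = 2, nothing longer is possible.

2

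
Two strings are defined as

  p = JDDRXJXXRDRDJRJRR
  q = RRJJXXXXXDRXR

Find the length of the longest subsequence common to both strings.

Pick J [1,4] → X [5,7] → X [7,8] → X [8,9] → D [10,10] → R [11,11] → R [17,13]; all 7 characters appear in both, in order. Since dp[17][13] = 7, nothing longer is possible.

7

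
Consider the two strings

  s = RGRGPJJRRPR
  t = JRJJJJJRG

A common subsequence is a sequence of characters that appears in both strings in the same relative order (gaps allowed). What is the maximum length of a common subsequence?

Match R at s[1]=t[2], then J at s[6]=t[6], then J at s[7]=t[7], then R at s[8]=t[8] — 4 characters in the same relative order in both. Since dp[11][9] = 4, nothing longer is possible.

4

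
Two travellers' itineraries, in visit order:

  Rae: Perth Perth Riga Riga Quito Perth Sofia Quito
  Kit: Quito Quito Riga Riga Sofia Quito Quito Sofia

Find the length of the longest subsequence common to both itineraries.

Taking Riga at Rae[3]=Kit[3] → Riga at Rae[4]=Kit[4] → Quito at Rae[5]=Kit[7] → Sofia at Rae[7]=Kit[8] gives a common subsequence of length 4. Since dp[8][8] = 4, nothing longer is possible.

4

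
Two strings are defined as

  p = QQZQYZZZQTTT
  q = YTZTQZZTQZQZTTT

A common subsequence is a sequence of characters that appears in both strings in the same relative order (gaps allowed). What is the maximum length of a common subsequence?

9

Taking Z at p[3]=q[3], then Q at p[4]=q[5], then Z at p[6]=q[6], then Z at p[7]=q[7], then Z at p[8]=q[10], then Q at p[9]=q[11], then T at p[10]=q[13], then T at p[11]=q[14], then T at p[12]=q[15] gives a common subsequence of length 9. dp[12][15] = 9 confirms this is the maximum.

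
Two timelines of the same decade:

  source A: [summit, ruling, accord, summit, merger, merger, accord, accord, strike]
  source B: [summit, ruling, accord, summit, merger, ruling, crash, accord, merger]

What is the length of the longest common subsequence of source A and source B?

Taking summit [1,1] → ruling [2,2] → accord [3,3] → summit [4,4] → merger [5,5] → merger [6,9] gives a common subsequence of length 6. Since dp[9][9] = 6, nothing longer is possible.

6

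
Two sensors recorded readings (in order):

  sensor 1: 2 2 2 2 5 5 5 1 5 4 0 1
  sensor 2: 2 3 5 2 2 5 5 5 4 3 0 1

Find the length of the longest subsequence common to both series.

Let dp[i][j] be the LCS length of the first i values of sensor 1 and the first j values of sensor 2. dp[i][j] = dp[i-1][j-1]+1 when the i-th and j-th values match, else max(dp[i-1][j], dp[i][j-1]).
    ·  2  3  5  2  2  5  5  5  4  3  0  1
 ·  0  0  0  0  0  0  0  0  0  0  0  0  0
 2  0  1  1  1  1  1  1  1  1  1  1  1  1
 2  0  1  1  1  2  2  2  2  2  2  2  2  2
 2  0  1  1  1  2  3  3  3  3  3  3  3  3
 2  0  1  1  1  2  3  3  3  3  3  3  3  3
 5  0  1  1  2  2  3  4  4  4  4  4  4  4
 5  0  1  1  2  2  3  4  5  5  5  5  5  5
 5  0  1  1  2  2  3  4  5  6  6  6  6  6
 1  0  1  1  2  2  3  4  5  6  6  6  6  7
 5  0  1  1  2  2  3  4  5  6  6  6  6  7
 4  0  1  1  2  2  3  4  5  6  7  7  7  7
 0  0  1  1  2  2  3  4  5  6  7  7  8  8
 1  0  1  1  2  2  3  4  5  6  7  7  8  9
dp[12][12] = 9. One LCS (by backtracking along matches): 2, 2, 2, 5, 5, 5, 4, 0, 1.

9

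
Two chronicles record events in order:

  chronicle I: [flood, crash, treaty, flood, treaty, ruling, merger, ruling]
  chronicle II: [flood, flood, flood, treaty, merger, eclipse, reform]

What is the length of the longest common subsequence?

One common subsequence of length 4: flood at chronicle I[1]=chronicle II[2], then flood at chronicle I[4]=chronicle II[3], then treaty at chronicle I[5]=chronicle II[4], then merger at chronicle I[7]=chronicle II[5], and the DP table's final entry dp[8][7] is also 4, so no common subsequence is longer.

4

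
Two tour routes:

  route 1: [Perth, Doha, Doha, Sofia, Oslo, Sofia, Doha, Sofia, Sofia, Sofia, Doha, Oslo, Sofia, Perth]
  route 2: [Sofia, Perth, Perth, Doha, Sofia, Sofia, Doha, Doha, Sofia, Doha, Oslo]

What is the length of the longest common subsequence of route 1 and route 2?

8

One common subsequence of length 8: Perth at route 1[1]=route 2[3] → Doha at route 1[3]=route 2[4] → Sofia at route 1[4]=route 2[5] → Sofia at route 1[6]=route 2[6] → Doha at route 1[7]=route 2[8] → Sofia at route 1[10]=route 2[9] → Doha at route 1[11]=route 2[10] → Oslo at route 1[12]=route 2[11]. The LCS DP gives dp[14][11] = 8, so this is optimal.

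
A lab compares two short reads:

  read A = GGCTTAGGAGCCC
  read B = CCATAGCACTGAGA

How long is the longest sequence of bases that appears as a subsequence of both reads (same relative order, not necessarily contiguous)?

One common subsequence of length 7: C [3,2], then T [5,4], then A [6,5], then G [7,6], then G [8,11], then A [9,12], then G [10,13]. Since dp[13][14] = 7, nothing longer is possible.

7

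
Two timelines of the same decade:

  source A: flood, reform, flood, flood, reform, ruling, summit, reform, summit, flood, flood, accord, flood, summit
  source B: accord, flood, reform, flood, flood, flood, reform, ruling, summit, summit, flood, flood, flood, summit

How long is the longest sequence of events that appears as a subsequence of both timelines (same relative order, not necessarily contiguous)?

12

Taking flood (source A #1, source B #2), then reform (source A #2, source B #3), then flood (source A #3, source B #5), then flood (source A #4, source B #6), then reform (source A #5, source B #7), then ruling (source A #6, source B #8), then summit (source A #7, source B #9), then summit (source A #9, source B #10), then flood (source A #10, source B #11), then flood (source A #11, source B #12), then flood (source A #13, source B #13), then summit (source A #14, source B #14) gives a common subsequence of length 12. dp[14][14] = 12 confirms this is the maximum.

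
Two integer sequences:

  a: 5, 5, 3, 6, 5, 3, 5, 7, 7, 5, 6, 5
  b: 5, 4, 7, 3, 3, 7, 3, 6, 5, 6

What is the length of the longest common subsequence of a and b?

Taking 5 at a[1]=b[1], then 3 at a[3]=b[4], then 3 at a[6]=b[5], then 7 at a[8]=b[6], then 5 at a[10]=b[9], then 6 at a[11]=b[10] gives a common subsequence of length 6, and the DP table's final entry dp[12][10] is also 6, so no common subsequence is longer.

6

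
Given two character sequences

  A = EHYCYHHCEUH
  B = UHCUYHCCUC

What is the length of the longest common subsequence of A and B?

Taking H [2,2], C [4,3], Y [5,5], H [6,6], C [8,8], U [10,9] gives a common subsequence of length 6. Since dp[11][10] = 6, nothing longer is possible.

6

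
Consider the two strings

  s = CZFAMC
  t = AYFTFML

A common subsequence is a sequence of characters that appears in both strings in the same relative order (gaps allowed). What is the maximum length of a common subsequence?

One common subsequence of length 2: F (s #3, t #5), M (s #5, t #6). dp[6][7] = 2 confirms this is the maximum.

2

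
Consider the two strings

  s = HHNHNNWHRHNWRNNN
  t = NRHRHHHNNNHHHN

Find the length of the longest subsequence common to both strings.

Taking H [1,6]; then H [2,7]; then N [3,8]; then N [5,9]; then N [6,10]; then H [8,12]; then H [10,13]; then N [16,14] gives a common subsequence of length 8. dp[16][14] = 8 confirms this is the maximum.

8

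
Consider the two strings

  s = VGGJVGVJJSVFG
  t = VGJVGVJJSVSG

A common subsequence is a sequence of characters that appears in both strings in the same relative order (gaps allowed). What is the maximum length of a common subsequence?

11

Pick V [1,1] → G [3,2] → J [4,3] → V [5,4] → G [6,5] → V [7,6] → J [8,7] → J [9,8] → S [10,9] → V [11,10] → G [13,12]; all 11 characters appear in both, in order. dp[13][12] = 11 confirms this is the maximum.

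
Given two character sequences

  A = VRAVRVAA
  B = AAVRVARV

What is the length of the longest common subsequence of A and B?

Taking V at A[1]=B[3], R at A[2]=B[4], A at A[3]=B[6], R at A[5]=B[7], V at A[6]=B[8] gives a common subsequence of length 5. Since dp[8][8] = 5, nothing longer is possible.

5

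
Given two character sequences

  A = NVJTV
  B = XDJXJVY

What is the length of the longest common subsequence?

Match J at A[3]=B[5], then V at A[5]=B[6] — 2 characters in the same relative order in both, and the DP table's final entry dp[5][7] is also 2, so no common subsequence is longer.

2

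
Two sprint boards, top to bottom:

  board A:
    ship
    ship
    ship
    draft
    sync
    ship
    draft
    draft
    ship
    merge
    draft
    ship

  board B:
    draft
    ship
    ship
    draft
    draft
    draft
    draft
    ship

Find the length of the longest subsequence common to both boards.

7

One common subsequence of length 7: ship [2,2], ship [3,3], draft [4,4], draft [7,5], draft [8,6], draft [11,7], ship [12,8]. Since dp[12][8] = 7, nothing longer is possible.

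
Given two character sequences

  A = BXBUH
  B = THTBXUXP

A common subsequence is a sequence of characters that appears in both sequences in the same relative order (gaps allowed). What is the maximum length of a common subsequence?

3

Pick B (A #1, B #4), X (A #2, B #5), U (A #4, B #6); all 3 characters appear in both, in order. dp[5][8] = 3 confirms this is the maximum.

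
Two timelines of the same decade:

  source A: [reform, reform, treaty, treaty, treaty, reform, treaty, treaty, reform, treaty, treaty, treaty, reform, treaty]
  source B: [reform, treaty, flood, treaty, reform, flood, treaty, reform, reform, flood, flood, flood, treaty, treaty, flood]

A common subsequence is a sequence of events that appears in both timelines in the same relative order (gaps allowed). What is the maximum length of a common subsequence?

One common subsequence of length 8: reform at source A[2]=source B[1], then treaty at source A[3]=source B[2], then treaty at source A[4]=source B[4], then treaty at source A[5]=source B[7], then reform at source A[6]=source B[8], then reform at source A[9]=source B[9], then treaty at source A[10]=source B[13], then treaty at source A[11]=source B[14]. Since dp[14][15] = 8, nothing longer is possible.

8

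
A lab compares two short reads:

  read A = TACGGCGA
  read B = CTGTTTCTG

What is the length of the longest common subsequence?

Taking T (read A #1, read B #2), G (read A #4, read B #3), C (read A #6, read B #7), G (read A #7, read B #9) gives a common subsequence of length 4. The LCS DP gives dp[8][9] = 4, so this is optimal.

4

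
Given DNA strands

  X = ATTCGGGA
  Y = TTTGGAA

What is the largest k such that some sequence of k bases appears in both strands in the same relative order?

5

Pick T [2,2], then T [3,3], then G [5,4], then G [6,5], then A [8,7]; all 5 bases appear in both, in order, and the DP table's final entry dp[8][7] is also 5, so no common subsequence is longer.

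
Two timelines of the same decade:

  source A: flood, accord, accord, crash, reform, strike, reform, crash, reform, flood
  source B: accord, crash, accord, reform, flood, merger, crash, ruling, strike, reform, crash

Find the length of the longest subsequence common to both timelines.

One common subsequence of length 6: accord (source A #2, source B #1), accord (source A #3, source B #3), crash (source A #4, source B #7), strike (source A #6, source B #9), reform (source A #7, source B #10), crash (source A #8, source B #11), and the DP table's final entry dp[10][11] is also 6, so no common subsequence is longer.

6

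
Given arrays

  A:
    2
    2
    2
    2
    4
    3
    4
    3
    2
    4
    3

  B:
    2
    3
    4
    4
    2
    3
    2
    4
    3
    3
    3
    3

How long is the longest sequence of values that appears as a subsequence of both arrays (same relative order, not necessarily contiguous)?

7

Match 2 at A[1]=B[1] → 2 at A[2]=B[5] → 2 at A[4]=B[7] → 4 at A[5]=B[8] → 3 at A[6]=B[10] → 3 at A[8]=B[11] → 3 at A[11]=B[12] — 7 values in the same relative order in both. The LCS DP gives dp[11][12] = 7, so this is optimal.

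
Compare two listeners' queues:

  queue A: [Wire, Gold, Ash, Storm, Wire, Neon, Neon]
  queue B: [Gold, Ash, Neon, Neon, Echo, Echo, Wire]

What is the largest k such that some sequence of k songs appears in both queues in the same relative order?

4

Taking Gold (queue A #2, queue B #1), Ash (queue A #3, queue B #2), Neon (queue A #6, queue B #3), Neon (queue A #7, queue B #4) gives a common subsequence of length 4. Since dp[7][7] = 4, nothing longer is possible.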